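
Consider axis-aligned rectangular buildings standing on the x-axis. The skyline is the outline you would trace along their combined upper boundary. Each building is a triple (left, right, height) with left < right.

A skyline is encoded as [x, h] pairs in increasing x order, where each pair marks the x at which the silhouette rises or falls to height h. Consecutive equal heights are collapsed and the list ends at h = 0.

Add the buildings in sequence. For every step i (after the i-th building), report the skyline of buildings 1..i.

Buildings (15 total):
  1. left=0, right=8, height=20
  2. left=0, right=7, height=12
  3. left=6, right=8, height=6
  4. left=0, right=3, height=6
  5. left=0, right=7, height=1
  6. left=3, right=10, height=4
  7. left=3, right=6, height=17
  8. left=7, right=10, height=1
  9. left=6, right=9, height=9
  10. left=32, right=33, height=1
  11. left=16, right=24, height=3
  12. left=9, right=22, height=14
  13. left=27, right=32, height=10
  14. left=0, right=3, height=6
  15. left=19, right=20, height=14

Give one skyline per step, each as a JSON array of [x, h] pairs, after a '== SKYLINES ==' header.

== SKYLINES ==
[[0,20],[8,0]]
[[0,20],[8,0]]
[[0,20],[8,0]]
[[0,20],[8,0]]
[[0,20],[8,0]]
[[0,20],[8,4],[10,0]]
[[0,20],[8,4],[10,0]]
[[0,20],[8,4],[10,0]]
[[0,20],[8,9],[9,4],[10,0]]
[[0,20],[8,9],[9,4],[10,0],[32,1],[33,0]]
[[0,20],[8,9],[9,4],[10,0],[16,3],[24,0],[32,1],[33,0]]
[[0,20],[8,9],[9,14],[22,3],[24,0],[32,1],[33,0]]
[[0,20],[8,9],[9,14],[22,3],[24,0],[27,10],[32,1],[33,0]]
[[0,20],[8,9],[9,14],[22,3],[24,0],[27,10],[32,1],[33,0]]
[[0,20],[8,9],[9,14],[22,3],[24,0],[27,10],[32,1],[33,0]]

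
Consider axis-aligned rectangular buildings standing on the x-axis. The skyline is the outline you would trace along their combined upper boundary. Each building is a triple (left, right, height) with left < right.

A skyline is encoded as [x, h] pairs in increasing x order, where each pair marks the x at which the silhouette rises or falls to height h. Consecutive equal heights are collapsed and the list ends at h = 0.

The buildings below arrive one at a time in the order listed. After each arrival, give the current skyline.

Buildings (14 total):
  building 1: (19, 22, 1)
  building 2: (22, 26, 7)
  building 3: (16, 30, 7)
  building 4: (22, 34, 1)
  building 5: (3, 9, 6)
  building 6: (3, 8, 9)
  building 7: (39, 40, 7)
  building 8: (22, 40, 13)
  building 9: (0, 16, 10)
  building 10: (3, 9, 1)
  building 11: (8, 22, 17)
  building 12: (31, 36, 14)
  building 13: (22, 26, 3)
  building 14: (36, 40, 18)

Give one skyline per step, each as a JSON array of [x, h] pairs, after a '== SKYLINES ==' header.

== SKYLINES ==
[[19,1],[22,0]]
[[19,1],[22,7],[26,0]]
[[16,7],[30,0]]
[[16,7],[30,1],[34,0]]
[[3,6],[9,0],[16,7],[30,1],[34,0]]
[[3,9],[8,6],[9,0],[16,7],[30,1],[34,0]]
[[3,9],[8,6],[9,0],[16,7],[30,1],[34,0],[39,7],[40,0]]
[[3,9],[8,6],[9,0],[16,7],[22,13],[40,0]]
[[0,10],[16,7],[22,13],[40,0]]
[[0,10],[16,7],[22,13],[40,0]]
[[0,10],[8,17],[22,13],[40,0]]
[[0,10],[8,17],[22,13],[31,14],[36,13],[40,0]]
[[0,10],[8,17],[22,13],[31,14],[36,13],[40,0]]
[[0,10],[8,17],[22,13],[31,14],[36,18],[40,0]]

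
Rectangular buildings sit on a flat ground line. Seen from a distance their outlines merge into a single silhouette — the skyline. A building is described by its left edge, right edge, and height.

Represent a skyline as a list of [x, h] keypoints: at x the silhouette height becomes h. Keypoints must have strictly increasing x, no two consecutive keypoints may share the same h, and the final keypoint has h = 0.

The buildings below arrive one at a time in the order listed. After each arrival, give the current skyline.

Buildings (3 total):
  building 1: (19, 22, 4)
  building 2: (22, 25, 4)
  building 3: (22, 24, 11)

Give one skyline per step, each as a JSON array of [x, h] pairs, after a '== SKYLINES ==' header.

== SKYLINES ==
[[19,4],[22,0]]
[[19,4],[25,0]]
[[19,4],[22,11],[24,4],[25,0]]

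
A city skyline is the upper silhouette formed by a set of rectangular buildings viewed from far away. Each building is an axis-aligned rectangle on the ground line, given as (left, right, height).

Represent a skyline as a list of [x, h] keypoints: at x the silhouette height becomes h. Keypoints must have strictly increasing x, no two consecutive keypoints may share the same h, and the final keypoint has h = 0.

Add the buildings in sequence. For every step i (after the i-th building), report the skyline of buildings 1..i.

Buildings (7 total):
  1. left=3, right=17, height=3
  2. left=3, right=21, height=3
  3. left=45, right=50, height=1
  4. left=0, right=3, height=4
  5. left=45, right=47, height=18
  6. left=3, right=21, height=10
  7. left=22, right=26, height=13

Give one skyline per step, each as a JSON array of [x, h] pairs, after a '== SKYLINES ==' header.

== SKYLINES ==
[[3,3],[17,0]]
[[3,3],[21,0]]
[[3,3],[21,0],[45,1],[50,0]]
[[0,4],[3,3],[21,0],[45,1],[50,0]]
[[0,4],[3,3],[21,0],[45,18],[47,1],[50,0]]
[[0,4],[3,10],[21,0],[45,18],[47,1],[50,0]]
[[0,4],[3,10],[21,0],[22,13],[26,0],[45,18],[47,1],[50,0]]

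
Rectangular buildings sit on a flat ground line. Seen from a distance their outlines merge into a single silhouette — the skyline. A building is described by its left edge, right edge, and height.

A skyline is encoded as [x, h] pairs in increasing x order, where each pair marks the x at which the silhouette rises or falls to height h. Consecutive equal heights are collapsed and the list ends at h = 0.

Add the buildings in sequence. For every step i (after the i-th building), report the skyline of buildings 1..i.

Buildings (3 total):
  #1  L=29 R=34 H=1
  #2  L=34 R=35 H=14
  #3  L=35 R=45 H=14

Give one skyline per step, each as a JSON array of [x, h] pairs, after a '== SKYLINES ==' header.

== SKYLINES ==
[[29,1],[34,0]]
[[29,1],[34,14],[35,0]]
[[29,1],[34,14],[45,0]]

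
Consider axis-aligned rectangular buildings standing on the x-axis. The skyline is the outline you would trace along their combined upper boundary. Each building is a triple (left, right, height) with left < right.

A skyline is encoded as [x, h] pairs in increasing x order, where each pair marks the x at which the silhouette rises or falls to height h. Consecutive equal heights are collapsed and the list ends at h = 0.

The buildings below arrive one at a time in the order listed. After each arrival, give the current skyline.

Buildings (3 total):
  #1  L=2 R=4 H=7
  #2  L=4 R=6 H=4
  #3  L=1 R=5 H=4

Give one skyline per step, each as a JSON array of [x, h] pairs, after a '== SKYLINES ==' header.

== SKYLINES ==
[[2,7],[4,0]]
[[2,7],[4,4],[6,0]]
[[1,4],[2,7],[4,4],[6,0]]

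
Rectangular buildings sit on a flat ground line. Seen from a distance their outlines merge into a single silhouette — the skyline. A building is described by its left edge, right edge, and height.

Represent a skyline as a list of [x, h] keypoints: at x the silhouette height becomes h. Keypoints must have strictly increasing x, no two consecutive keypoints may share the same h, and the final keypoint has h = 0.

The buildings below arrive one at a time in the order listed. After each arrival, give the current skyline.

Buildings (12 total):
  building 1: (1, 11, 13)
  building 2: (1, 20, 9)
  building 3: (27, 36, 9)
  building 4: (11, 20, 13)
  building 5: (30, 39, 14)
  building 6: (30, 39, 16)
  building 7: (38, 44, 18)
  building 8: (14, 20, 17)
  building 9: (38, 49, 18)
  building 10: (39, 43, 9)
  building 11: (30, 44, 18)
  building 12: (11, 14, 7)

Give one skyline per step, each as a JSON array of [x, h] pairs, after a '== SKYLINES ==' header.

== SKYLINES ==
[[1,13],[11,0]]
[[1,13],[11,9],[20,0]]
[[1,13],[11,9],[20,0],[27,9],[36,0]]
[[1,13],[20,0],[27,9],[36,0]]
[[1,13],[20,0],[27,9],[30,14],[39,0]]
[[1,13],[20,0],[27,9],[30,16],[39,0]]
[[1,13],[20,0],[27,9],[30,16],[38,18],[44,0]]
[[1,13],[14,17],[20,0],[27,9],[30,16],[38,18],[44,0]]
[[1,13],[14,17],[20,0],[27,9],[30,16],[38,18],[49,0]]
[[1,13],[14,17],[20,0],[27,9],[30,16],[38,18],[49,0]]
[[1,13],[14,17],[20,0],[27,9],[30,18],[49,0]]
[[1,13],[14,17],[20,0],[27,9],[30,18],[49,0]]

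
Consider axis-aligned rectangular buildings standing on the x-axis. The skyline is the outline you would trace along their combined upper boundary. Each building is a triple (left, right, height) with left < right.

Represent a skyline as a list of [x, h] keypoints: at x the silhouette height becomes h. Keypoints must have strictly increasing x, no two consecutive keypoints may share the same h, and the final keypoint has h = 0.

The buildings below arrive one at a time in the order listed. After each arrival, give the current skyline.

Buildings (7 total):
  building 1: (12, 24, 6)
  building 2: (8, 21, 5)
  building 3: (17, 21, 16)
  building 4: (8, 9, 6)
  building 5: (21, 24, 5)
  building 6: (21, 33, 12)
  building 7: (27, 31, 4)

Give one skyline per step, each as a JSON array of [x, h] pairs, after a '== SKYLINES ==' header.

== SKYLINES ==
[[12,6],[24,0]]
[[8,5],[12,6],[24,0]]
[[8,5],[12,6],[17,16],[21,6],[24,0]]
[[8,6],[9,5],[12,6],[17,16],[21,6],[24,0]]
[[8,6],[9,5],[12,6],[17,16],[21,6],[24,0]]
[[8,6],[9,5],[12,6],[17,16],[21,12],[33,0]]
[[8,6],[9,5],[12,6],[17,16],[21,12],[33,0]]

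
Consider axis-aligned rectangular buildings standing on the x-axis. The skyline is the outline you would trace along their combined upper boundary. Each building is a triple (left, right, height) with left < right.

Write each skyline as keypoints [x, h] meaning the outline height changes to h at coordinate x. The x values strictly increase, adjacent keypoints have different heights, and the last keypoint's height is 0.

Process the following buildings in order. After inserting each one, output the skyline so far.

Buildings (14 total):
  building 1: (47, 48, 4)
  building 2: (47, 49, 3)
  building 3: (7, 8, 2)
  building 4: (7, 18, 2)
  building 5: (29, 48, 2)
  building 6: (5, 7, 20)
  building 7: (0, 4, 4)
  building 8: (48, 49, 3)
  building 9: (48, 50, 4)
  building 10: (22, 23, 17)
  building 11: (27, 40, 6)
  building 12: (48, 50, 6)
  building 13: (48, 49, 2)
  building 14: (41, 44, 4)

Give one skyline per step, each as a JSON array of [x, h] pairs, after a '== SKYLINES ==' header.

== SKYLINES ==
[[47,4],[48,0]]
[[47,4],[48,3],[49,0]]
[[7,2],[8,0],[47,4],[48,3],[49,0]]
[[7,2],[18,0],[47,4],[48,3],[49,0]]
[[7,2],[18,0],[29,2],[47,4],[48,3],[49,0]]
[[5,20],[7,2],[18,0],[29,2],[47,4],[48,3],[49,0]]
[[0,4],[4,0],[5,20],[7,2],[18,0],[29,2],[47,4],[48,3],[49,0]]
[[0,4],[4,0],[5,20],[7,2],[18,0],[29,2],[47,4],[48,3],[49,0]]
[[0,4],[4,0],[5,20],[7,2],[18,0],[29,2],[47,4],[50,0]]
[[0,4],[4,0],[5,20],[7,2],[18,0],[22,17],[23,0],[29,2],[47,4],[50,0]]
[[0,4],[4,0],[5,20],[7,2],[18,0],[22,17],[23,0],[27,6],[40,2],[47,4],[50,0]]
[[0,4],[4,0],[5,20],[7,2],[18,0],[22,17],[23,0],[27,6],[40,2],[47,4],[48,6],[50,0]]
[[0,4],[4,0],[5,20],[7,2],[18,0],[22,17],[23,0],[27,6],[40,2],[47,4],[48,6],[50,0]]
[[0,4],[4,0],[5,20],[7,2],[18,0],[22,17],[23,0],[27,6],[40,2],[41,4],[44,2],[47,4],[48,6],[50,0]]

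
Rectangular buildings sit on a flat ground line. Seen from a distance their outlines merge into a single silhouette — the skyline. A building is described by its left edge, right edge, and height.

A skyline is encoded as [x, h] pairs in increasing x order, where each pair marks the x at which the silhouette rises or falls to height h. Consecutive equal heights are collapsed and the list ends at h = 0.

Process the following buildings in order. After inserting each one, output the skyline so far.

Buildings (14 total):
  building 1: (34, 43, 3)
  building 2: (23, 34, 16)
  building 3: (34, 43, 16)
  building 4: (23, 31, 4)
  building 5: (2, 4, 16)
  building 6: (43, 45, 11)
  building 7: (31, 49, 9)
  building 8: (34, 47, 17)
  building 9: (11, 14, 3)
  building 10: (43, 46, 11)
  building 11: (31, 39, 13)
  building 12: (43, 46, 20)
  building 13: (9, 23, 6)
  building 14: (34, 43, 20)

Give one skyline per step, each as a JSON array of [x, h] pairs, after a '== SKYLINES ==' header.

== SKYLINES ==
[[34,3],[43,0]]
[[23,16],[34,3],[43,0]]
[[23,16],[43,0]]
[[23,16],[43,0]]
[[2,16],[4,0],[23,16],[43,0]]
[[2,16],[4,0],[23,16],[43,11],[45,0]]
[[2,16],[4,0],[23,16],[43,11],[45,9],[49,0]]
[[2,16],[4,0],[23,16],[34,17],[47,9],[49,0]]
[[2,16],[4,0],[11,3],[14,0],[23,16],[34,17],[47,9],[49,0]]
[[2,16],[4,0],[11,3],[14,0],[23,16],[34,17],[47,9],[49,0]]
[[2,16],[4,0],[11,3],[14,0],[23,16],[34,17],[47,9],[49,0]]
[[2,16],[4,0],[11,3],[14,0],[23,16],[34,17],[43,20],[46,17],[47,9],[49,0]]
[[2,16],[4,0],[9,6],[23,16],[34,17],[43,20],[46,17],[47,9],[49,0]]
[[2,16],[4,0],[9,6],[23,16],[34,20],[46,17],[47,9],[49,0]]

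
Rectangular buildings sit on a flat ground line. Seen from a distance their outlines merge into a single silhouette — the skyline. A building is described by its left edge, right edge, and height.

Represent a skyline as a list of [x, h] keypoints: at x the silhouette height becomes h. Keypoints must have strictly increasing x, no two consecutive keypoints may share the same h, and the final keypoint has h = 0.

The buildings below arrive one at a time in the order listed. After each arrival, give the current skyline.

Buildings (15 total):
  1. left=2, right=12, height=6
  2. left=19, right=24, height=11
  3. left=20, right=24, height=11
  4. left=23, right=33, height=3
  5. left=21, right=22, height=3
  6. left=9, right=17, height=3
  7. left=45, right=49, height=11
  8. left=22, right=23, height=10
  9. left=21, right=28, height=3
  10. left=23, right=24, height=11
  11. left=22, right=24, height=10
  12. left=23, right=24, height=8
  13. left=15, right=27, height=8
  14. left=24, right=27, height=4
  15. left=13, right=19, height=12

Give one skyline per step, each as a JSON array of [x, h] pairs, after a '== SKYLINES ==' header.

== SKYLINES ==
[[2,6],[12,0]]
[[2,6],[12,0],[19,11],[24,0]]
[[2,6],[12,0],[19,11],[24,0]]
[[2,6],[12,0],[19,11],[24,3],[33,0]]
[[2,6],[12,0],[19,11],[24,3],[33,0]]
[[2,6],[12,3],[17,0],[19,11],[24,3],[33,0]]
[[2,6],[12,3],[17,0],[19,11],[24,3],[33,0],[45,11],[49,0]]
[[2,6],[12,3],[17,0],[19,11],[24,3],[33,0],[45,11],[49,0]]
[[2,6],[12,3],[17,0],[19,11],[24,3],[33,0],[45,11],[49,0]]
[[2,6],[12,3],[17,0],[19,11],[24,3],[33,0],[45,11],[49,0]]
[[2,6],[12,3],[17,0],[19,11],[24,3],[33,0],[45,11],[49,0]]
[[2,6],[12,3],[17,0],[19,11],[24,3],[33,0],[45,11],[49,0]]
[[2,6],[12,3],[15,8],[19,11],[24,8],[27,3],[33,0],[45,11],[49,0]]
[[2,6],[12,3],[15,8],[19,11],[24,8],[27,3],[33,0],[45,11],[49,0]]
[[2,6],[12,3],[13,12],[19,11],[24,8],[27,3],[33,0],[45,11],[49,0]]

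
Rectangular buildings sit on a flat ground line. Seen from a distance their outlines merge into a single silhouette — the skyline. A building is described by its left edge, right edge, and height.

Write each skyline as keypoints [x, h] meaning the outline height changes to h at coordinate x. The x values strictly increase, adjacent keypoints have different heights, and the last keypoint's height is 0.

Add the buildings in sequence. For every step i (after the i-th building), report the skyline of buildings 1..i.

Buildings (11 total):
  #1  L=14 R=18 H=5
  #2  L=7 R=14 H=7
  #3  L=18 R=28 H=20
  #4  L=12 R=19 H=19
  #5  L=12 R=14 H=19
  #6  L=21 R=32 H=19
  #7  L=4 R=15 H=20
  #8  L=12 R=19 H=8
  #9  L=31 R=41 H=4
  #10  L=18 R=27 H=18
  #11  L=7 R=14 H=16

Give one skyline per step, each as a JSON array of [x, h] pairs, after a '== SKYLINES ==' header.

== SKYLINES ==
[[14,5],[18,0]]
[[7,7],[14,5],[18,0]]
[[7,7],[14,5],[18,20],[28,0]]
[[7,7],[12,19],[18,20],[28,0]]
[[7,7],[12,19],[18,20],[28,0]]
[[7,7],[12,19],[18,20],[28,19],[32,0]]
[[4,20],[15,19],[18,20],[28,19],[32,0]]
[[4,20],[15,19],[18,20],[28,19],[32,0]]
[[4,20],[15,19],[18,20],[28,19],[32,4],[41,0]]
[[4,20],[15,19],[18,20],[28,19],[32,4],[41,0]]
[[4,20],[15,19],[18,20],[28,19],[32,4],[41,0]]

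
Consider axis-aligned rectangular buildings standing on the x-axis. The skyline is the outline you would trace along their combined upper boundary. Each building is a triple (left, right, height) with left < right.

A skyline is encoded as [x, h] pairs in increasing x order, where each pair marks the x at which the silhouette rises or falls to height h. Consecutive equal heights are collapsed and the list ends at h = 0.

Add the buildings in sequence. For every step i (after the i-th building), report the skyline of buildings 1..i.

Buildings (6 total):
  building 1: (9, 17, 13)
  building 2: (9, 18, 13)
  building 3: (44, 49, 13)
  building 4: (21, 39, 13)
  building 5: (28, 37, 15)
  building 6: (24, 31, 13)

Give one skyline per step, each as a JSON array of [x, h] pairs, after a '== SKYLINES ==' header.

== SKYLINES ==
[[9,13],[17,0]]
[[9,13],[18,0]]
[[9,13],[18,0],[44,13],[49,0]]
[[9,13],[18,0],[21,13],[39,0],[44,13],[49,0]]
[[9,13],[18,0],[21,13],[28,15],[37,13],[39,0],[44,13],[49,0]]
[[9,13],[18,0],[21,13],[28,15],[37,13],[39,0],[44,13],[49,0]]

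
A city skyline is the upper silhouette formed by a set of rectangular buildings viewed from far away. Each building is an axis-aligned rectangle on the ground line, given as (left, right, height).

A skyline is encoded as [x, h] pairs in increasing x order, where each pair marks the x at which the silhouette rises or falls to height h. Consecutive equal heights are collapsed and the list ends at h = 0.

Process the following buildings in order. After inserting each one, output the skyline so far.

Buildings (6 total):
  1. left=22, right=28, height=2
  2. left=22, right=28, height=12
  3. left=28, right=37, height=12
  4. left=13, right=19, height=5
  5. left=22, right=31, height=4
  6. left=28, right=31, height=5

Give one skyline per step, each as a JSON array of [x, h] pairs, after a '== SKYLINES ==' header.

== SKYLINES ==
[[22,2],[28,0]]
[[22,12],[28,0]]
[[22,12],[37,0]]
[[13,5],[19,0],[22,12],[37,0]]
[[13,5],[19,0],[22,12],[37,0]]
[[13,5],[19,0],[22,12],[37,0]]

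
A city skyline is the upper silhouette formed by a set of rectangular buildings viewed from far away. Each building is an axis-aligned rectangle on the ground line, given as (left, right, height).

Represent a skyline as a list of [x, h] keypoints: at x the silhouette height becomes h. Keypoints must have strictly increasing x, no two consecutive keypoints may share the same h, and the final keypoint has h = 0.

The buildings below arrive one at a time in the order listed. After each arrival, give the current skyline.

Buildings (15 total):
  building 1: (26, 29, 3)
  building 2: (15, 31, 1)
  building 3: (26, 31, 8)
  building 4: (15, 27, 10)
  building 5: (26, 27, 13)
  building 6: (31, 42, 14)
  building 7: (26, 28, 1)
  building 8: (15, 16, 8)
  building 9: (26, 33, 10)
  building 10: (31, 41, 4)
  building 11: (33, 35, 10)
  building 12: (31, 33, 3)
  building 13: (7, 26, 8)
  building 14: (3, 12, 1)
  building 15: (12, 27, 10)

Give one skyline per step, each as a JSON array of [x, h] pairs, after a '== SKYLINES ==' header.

== SKYLINES ==
[[26,3],[29,0]]
[[15,1],[26,3],[29,1],[31,0]]
[[15,1],[26,8],[31,0]]
[[15,10],[27,8],[31,0]]
[[15,10],[26,13],[27,8],[31,0]]
[[15,10],[26,13],[27,8],[31,14],[42,0]]
[[15,10],[26,13],[27,8],[31,14],[42,0]]
[[15,10],[26,13],[27,8],[31,14],[42,0]]
[[15,10],[26,13],[27,10],[31,14],[42,0]]
[[15,10],[26,13],[27,10],[31,14],[42,0]]
[[15,10],[26,13],[27,10],[31,14],[42,0]]
[[15,10],[26,13],[27,10],[31,14],[42,0]]
[[7,8],[15,10],[26,13],[27,10],[31,14],[42,0]]
[[3,1],[7,8],[15,10],[26,13],[27,10],[31,14],[42,0]]
[[3,1],[7,8],[12,10],[26,13],[27,10],[31,14],[42,0]]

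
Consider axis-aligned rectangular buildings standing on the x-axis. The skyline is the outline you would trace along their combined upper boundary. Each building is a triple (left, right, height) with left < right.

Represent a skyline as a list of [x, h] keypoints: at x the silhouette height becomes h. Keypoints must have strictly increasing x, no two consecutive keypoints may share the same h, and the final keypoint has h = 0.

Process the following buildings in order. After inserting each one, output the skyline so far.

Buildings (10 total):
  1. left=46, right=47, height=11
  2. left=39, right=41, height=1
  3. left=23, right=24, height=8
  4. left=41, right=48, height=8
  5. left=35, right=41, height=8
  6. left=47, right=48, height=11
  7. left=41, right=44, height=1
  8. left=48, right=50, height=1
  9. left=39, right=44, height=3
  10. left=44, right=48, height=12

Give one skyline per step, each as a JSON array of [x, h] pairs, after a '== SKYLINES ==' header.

== SKYLINES ==
[[46,11],[47,0]]
[[39,1],[41,0],[46,11],[47,0]]
[[23,8],[24,0],[39,1],[41,0],[46,11],[47,0]]
[[23,8],[24,0],[39,1],[41,8],[46,11],[47,8],[48,0]]
[[23,8],[24,0],[35,8],[46,11],[47,8],[48,0]]
[[23,8],[24,0],[35,8],[46,11],[48,0]]
[[23,8],[24,0],[35,8],[46,11],[48,0]]
[[23,8],[24,0],[35,8],[46,11],[48,1],[50,0]]
[[23,8],[24,0],[35,8],[46,11],[48,1],[50,0]]
[[23,8],[24,0],[35,8],[44,12],[48,1],[50,0]]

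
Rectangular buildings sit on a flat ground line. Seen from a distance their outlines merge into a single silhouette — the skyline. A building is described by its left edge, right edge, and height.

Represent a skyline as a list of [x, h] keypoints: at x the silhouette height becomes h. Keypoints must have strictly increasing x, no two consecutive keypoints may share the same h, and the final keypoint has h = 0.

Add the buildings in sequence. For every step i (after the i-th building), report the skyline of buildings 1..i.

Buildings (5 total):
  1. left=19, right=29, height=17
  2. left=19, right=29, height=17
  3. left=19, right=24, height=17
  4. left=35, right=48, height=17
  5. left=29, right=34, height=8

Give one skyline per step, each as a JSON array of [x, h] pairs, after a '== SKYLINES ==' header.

== SKYLINES ==
[[19,17],[29,0]]
[[19,17],[29,0]]
[[19,17],[29,0]]
[[19,17],[29,0],[35,17],[48,0]]
[[19,17],[29,8],[34,0],[35,17],[48,0]]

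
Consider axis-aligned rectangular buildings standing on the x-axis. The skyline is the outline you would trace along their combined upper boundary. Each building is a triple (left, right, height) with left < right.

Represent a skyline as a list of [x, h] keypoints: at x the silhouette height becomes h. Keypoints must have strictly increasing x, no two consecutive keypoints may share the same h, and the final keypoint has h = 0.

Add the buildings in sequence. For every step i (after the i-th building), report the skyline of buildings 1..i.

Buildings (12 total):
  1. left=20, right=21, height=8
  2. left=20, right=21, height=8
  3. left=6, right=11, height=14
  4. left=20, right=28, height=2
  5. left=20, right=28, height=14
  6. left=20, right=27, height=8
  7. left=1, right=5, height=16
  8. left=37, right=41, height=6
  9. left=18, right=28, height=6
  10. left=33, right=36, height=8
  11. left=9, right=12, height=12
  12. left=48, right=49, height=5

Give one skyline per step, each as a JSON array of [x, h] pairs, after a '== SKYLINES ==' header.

== SKYLINES ==
[[20,8],[21,0]]
[[20,8],[21,0]]
[[6,14],[11,0],[20,8],[21,0]]
[[6,14],[11,0],[20,8],[21,2],[28,0]]
[[6,14],[11,0],[20,14],[28,0]]
[[6,14],[11,0],[20,14],[28,0]]
[[1,16],[5,0],[6,14],[11,0],[20,14],[28,0]]
[[1,16],[5,0],[6,14],[11,0],[20,14],[28,0],[37,6],[41,0]]
[[1,16],[5,0],[6,14],[11,0],[18,6],[20,14],[28,0],[37,6],[41,0]]
[[1,16],[5,0],[6,14],[11,0],[18,6],[20,14],[28,0],[33,8],[36,0],[37,6],[41,0]]
[[1,16],[5,0],[6,14],[11,12],[12,0],[18,6],[20,14],[28,0],[33,8],[36,0],[37,6],[41,0]]
[[1,16],[5,0],[6,14],[11,12],[12,0],[18,6],[20,14],[28,0],[33,8],[36,0],[37,6],[41,0],[48,5],[49,0]]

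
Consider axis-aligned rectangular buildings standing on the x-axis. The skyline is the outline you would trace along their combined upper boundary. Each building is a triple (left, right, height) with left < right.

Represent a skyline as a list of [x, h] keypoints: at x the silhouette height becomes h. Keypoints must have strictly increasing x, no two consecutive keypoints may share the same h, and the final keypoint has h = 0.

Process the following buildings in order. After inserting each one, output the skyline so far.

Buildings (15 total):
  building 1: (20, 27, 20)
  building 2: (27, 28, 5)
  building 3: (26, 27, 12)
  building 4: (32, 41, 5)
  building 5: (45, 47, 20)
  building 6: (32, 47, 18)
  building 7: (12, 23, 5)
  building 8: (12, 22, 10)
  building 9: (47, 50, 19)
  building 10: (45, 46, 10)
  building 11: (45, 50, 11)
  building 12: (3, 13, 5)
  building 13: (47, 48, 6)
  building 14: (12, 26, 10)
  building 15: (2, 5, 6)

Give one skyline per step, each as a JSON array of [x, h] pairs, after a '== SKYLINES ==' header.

== SKYLINES ==
[[20,20],[27,0]]
[[20,20],[27,5],[28,0]]
[[20,20],[27,5],[28,0]]
[[20,20],[27,5],[28,0],[32,5],[41,0]]
[[20,20],[27,5],[28,0],[32,5],[41,0],[45,20],[47,0]]
[[20,20],[27,5],[28,0],[32,18],[45,20],[47,0]]
[[12,5],[20,20],[27,5],[28,0],[32,18],[45,20],[47,0]]
[[12,10],[20,20],[27,5],[28,0],[32,18],[45,20],[47,0]]
[[12,10],[20,20],[27,5],[28,0],[32,18],[45,20],[47,19],[50,0]]
[[12,10],[20,20],[27,5],[28,0],[32,18],[45,20],[47,19],[50,0]]
[[12,10],[20,20],[27,5],[28,0],[32,18],[45,20],[47,19],[50,0]]
[[3,5],[12,10],[20,20],[27,5],[28,0],[32,18],[45,20],[47,19],[50,0]]
[[3,5],[12,10],[20,20],[27,5],[28,0],[32,18],[45,20],[47,19],[50,0]]
[[3,5],[12,10],[20,20],[27,5],[28,0],[32,18],[45,20],[47,19],[50,0]]
[[2,6],[5,5],[12,10],[20,20],[27,5],[28,0],[32,18],[45,20],[47,19],[50,0]]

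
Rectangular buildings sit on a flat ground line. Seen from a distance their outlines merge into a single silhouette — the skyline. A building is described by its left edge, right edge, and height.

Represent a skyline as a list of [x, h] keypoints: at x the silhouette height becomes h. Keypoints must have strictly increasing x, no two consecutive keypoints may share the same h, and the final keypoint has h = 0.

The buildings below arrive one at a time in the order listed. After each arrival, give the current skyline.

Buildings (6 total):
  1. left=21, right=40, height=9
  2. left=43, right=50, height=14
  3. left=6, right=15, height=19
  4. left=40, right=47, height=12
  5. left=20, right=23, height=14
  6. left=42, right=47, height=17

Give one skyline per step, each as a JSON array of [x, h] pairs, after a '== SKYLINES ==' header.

== SKYLINES ==
[[21,9],[40,0]]
[[21,9],[40,0],[43,14],[50,0]]
[[6,19],[15,0],[21,9],[40,0],[43,14],[50,0]]
[[6,19],[15,0],[21,9],[40,12],[43,14],[50,0]]
[[6,19],[15,0],[20,14],[23,9],[40,12],[43,14],[50,0]]
[[6,19],[15,0],[20,14],[23,9],[40,12],[42,17],[47,14],[50,0]]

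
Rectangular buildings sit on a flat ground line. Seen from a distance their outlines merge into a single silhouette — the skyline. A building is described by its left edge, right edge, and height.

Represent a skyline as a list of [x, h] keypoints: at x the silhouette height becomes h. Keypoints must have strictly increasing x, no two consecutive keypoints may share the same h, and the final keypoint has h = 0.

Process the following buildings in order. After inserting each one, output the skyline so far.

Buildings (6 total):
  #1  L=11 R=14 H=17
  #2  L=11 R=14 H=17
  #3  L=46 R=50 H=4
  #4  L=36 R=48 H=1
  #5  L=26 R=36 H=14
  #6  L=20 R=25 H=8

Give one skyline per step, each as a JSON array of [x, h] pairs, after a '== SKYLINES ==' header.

== SKYLINES ==
[[11,17],[14,0]]
[[11,17],[14,0]]
[[11,17],[14,0],[46,4],[50,0]]
[[11,17],[14,0],[36,1],[46,4],[50,0]]
[[11,17],[14,0],[26,14],[36,1],[46,4],[50,0]]
[[11,17],[14,0],[20,8],[25,0],[26,14],[36,1],[46,4],[50,0]]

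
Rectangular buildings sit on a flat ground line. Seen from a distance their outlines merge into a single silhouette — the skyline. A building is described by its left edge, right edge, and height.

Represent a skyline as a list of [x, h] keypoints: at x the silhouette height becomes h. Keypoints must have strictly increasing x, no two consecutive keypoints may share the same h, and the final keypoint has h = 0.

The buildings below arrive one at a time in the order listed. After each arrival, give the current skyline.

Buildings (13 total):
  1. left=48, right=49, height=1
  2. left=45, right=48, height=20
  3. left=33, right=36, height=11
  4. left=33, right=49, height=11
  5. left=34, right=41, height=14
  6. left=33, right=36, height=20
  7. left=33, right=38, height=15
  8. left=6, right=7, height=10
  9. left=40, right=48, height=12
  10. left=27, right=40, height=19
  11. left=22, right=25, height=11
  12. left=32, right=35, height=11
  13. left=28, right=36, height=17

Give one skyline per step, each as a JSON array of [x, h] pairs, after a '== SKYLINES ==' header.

== SKYLINES ==
[[48,1],[49,0]]
[[45,20],[48,1],[49,0]]
[[33,11],[36,0],[45,20],[48,1],[49,0]]
[[33,11],[45,20],[48,11],[49,0]]
[[33,11],[34,14],[41,11],[45,20],[48,11],[49,0]]
[[33,20],[36,14],[41,11],[45,20],[48,11],[49,0]]
[[33,20],[36,15],[38,14],[41,11],[45,20],[48,11],[49,0]]
[[6,10],[7,0],[33,20],[36,15],[38,14],[41,11],[45,20],[48,11],[49,0]]
[[6,10],[7,0],[33,20],[36,15],[38,14],[41,12],[45,20],[48,11],[49,0]]
[[6,10],[7,0],[27,19],[33,20],[36,19],[40,14],[41,12],[45,20],[48,11],[49,0]]
[[6,10],[7,0],[22,11],[25,0],[27,19],[33,20],[36,19],[40,14],[41,12],[45,20],[48,11],[49,0]]
[[6,10],[7,0],[22,11],[25,0],[27,19],[33,20],[36,19],[40,14],[41,12],[45,20],[48,11],[49,0]]
[[6,10],[7,0],[22,11],[25,0],[27,19],[33,20],[36,19],[40,14],[41,12],[45,20],[48,11],[49,0]]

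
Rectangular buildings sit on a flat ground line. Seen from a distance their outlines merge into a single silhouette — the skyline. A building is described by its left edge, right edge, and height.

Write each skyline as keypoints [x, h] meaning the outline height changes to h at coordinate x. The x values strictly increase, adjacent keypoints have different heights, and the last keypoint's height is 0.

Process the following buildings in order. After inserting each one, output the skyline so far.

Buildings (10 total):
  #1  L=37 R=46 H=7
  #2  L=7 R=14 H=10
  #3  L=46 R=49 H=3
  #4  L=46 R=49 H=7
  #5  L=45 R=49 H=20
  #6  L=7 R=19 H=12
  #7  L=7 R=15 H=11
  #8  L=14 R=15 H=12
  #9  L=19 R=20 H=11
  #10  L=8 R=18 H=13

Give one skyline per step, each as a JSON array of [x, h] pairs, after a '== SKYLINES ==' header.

== SKYLINES ==
[[37,7],[46,0]]
[[7,10],[14,0],[37,7],[46,0]]
[[7,10],[14,0],[37,7],[46,3],[49,0]]
[[7,10],[14,0],[37,7],[49,0]]
[[7,10],[14,0],[37,7],[45,20],[49,0]]
[[7,12],[19,0],[37,7],[45,20],[49,0]]
[[7,12],[19,0],[37,7],[45,20],[49,0]]
[[7,12],[19,0],[37,7],[45,20],[49,0]]
[[7,12],[19,11],[20,0],[37,7],[45,20],[49,0]]
[[7,12],[8,13],[18,12],[19,11],[20,0],[37,7],[45,20],[49,0]]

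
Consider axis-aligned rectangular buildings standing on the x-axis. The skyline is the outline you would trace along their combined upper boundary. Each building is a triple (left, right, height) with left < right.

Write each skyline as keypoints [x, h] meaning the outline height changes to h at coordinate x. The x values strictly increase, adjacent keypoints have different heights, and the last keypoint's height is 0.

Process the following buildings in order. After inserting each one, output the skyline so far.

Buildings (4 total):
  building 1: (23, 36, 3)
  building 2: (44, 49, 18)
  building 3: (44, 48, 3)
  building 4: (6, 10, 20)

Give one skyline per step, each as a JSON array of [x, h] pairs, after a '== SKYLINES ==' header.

== SKYLINES ==
[[23,3],[36,0]]
[[23,3],[36,0],[44,18],[49,0]]
[[23,3],[36,0],[44,18],[49,0]]
[[6,20],[10,0],[23,3],[36,0],[44,18],[49,0]]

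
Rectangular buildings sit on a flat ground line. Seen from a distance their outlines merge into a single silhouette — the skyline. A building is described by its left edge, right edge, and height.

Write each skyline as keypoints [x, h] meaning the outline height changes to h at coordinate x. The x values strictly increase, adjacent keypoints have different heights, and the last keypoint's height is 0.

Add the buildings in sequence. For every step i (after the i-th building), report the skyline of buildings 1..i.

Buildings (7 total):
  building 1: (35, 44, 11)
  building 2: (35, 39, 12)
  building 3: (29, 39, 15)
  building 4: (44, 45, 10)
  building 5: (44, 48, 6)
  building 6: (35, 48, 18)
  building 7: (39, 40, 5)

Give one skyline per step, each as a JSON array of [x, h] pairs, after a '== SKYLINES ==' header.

== SKYLINES ==
[[35,11],[44,0]]
[[35,12],[39,11],[44,0]]
[[29,15],[39,11],[44,0]]
[[29,15],[39,11],[44,10],[45,0]]
[[29,15],[39,11],[44,10],[45,6],[48,0]]
[[29,15],[35,18],[48,0]]
[[29,15],[35,18],[48,0]]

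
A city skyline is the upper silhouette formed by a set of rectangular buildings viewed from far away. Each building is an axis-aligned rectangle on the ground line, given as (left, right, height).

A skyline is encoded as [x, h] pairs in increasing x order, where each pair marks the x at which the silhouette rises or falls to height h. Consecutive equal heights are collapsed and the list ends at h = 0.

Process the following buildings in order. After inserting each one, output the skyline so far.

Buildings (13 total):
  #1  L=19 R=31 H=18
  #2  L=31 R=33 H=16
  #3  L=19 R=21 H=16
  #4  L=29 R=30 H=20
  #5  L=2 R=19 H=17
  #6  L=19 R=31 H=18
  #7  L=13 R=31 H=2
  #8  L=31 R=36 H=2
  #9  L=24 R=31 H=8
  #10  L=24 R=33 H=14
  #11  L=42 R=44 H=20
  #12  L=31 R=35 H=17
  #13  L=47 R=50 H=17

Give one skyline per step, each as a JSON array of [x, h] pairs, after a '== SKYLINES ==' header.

== SKYLINES ==
[[19,18],[31,0]]
[[19,18],[31,16],[33,0]]
[[19,18],[31,16],[33,0]]
[[19,18],[29,20],[30,18],[31,16],[33,0]]
[[2,17],[19,18],[29,20],[30,18],[31,16],[33,0]]
[[2,17],[19,18],[29,20],[30,18],[31,16],[33,0]]
[[2,17],[19,18],[29,20],[30,18],[31,16],[33,0]]
[[2,17],[19,18],[29,20],[30,18],[31,16],[33,2],[36,0]]
[[2,17],[19,18],[29,20],[30,18],[31,16],[33,2],[36,0]]
[[2,17],[19,18],[29,20],[30,18],[31,16],[33,2],[36,0]]
[[2,17],[19,18],[29,20],[30,18],[31,16],[33,2],[36,0],[42,20],[44,0]]
[[2,17],[19,18],[29,20],[30,18],[31,17],[35,2],[36,0],[42,20],[44,0]]
[[2,17],[19,18],[29,20],[30,18],[31,17],[35,2],[36,0],[42,20],[44,0],[47,17],[50,0]]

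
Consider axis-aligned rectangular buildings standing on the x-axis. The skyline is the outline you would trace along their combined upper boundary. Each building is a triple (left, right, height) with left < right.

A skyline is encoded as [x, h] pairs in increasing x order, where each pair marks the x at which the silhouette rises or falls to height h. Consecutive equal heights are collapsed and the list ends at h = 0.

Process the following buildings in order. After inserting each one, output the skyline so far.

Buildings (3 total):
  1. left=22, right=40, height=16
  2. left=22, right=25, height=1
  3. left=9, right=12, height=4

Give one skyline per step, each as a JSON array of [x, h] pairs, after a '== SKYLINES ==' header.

== SKYLINES ==
[[22,16],[40,0]]
[[22,16],[40,0]]
[[9,4],[12,0],[22,16],[40,0]]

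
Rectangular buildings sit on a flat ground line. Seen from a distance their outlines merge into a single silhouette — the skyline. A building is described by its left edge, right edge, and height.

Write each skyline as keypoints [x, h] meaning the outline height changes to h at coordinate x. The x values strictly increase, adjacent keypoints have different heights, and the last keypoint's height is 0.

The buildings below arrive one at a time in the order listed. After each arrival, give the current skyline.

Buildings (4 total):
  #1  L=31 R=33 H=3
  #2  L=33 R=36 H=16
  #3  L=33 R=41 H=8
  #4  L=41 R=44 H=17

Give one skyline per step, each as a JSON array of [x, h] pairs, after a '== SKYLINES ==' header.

== SKYLINES ==
[[31,3],[33,0]]
[[31,3],[33,16],[36,0]]
[[31,3],[33,16],[36,8],[41,0]]
[[31,3],[33,16],[36,8],[41,17],[44,0]]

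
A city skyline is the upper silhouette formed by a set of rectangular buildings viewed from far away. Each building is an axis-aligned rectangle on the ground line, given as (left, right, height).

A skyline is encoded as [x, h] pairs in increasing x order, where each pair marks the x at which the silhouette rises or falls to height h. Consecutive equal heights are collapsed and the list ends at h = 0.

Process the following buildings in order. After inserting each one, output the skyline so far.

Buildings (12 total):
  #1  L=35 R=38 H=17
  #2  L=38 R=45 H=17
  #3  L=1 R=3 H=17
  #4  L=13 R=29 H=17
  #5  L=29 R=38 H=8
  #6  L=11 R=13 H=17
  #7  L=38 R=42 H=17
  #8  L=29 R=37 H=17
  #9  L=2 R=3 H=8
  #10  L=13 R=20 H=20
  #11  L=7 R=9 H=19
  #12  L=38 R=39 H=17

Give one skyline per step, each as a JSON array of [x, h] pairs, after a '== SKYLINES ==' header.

== SKYLINES ==
[[35,17],[38,0]]
[[35,17],[45,0]]
[[1,17],[3,0],[35,17],[45,0]]
[[1,17],[3,0],[13,17],[29,0],[35,17],[45,0]]
[[1,17],[3,0],[13,17],[29,8],[35,17],[45,0]]
[[1,17],[3,0],[11,17],[29,8],[35,17],[45,0]]
[[1,17],[3,0],[11,17],[29,8],[35,17],[45,0]]
[[1,17],[3,0],[11,17],[45,0]]
[[1,17],[3,0],[11,17],[45,0]]
[[1,17],[3,0],[11,17],[13,20],[20,17],[45,0]]
[[1,17],[3,0],[7,19],[9,0],[11,17],[13,20],[20,17],[45,0]]
[[1,17],[3,0],[7,19],[9,0],[11,17],[13,20],[20,17],[45,0]]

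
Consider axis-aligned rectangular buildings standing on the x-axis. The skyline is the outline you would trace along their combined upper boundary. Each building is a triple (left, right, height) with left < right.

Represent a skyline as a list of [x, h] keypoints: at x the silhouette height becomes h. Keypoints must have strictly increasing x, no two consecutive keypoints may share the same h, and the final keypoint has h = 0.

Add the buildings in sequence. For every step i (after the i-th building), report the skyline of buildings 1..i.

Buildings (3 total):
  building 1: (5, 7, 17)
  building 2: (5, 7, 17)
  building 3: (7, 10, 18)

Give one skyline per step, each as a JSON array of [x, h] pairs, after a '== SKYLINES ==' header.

== SKYLINES ==
[[5,17],[7,0]]
[[5,17],[7,0]]
[[5,17],[7,18],[10,0]]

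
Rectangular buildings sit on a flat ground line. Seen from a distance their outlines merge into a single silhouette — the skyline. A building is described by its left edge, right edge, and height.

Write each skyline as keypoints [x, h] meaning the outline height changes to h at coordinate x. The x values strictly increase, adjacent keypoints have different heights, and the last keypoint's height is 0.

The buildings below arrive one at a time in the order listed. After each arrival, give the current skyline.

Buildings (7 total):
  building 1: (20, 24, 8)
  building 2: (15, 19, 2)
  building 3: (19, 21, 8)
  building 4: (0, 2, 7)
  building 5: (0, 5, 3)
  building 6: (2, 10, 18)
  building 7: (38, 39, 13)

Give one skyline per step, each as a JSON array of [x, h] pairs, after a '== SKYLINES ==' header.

== SKYLINES ==
[[20,8],[24,0]]
[[15,2],[19,0],[20,8],[24,0]]
[[15,2],[19,8],[24,0]]
[[0,7],[2,0],[15,2],[19,8],[24,0]]
[[0,7],[2,3],[5,0],[15,2],[19,8],[24,0]]
[[0,7],[2,18],[10,0],[15,2],[19,8],[24,0]]
[[0,7],[2,18],[10,0],[15,2],[19,8],[24,0],[38,13],[39,0]]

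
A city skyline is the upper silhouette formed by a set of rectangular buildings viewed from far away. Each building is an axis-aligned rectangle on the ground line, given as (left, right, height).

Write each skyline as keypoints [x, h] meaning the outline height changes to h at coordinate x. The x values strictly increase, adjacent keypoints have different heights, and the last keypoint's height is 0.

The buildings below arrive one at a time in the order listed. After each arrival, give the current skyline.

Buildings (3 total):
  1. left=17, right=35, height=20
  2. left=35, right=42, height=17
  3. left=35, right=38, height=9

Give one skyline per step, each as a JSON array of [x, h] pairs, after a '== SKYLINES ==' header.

== SKYLINES ==
[[17,20],[35,0]]
[[17,20],[35,17],[42,0]]
[[17,20],[35,17],[42,0]]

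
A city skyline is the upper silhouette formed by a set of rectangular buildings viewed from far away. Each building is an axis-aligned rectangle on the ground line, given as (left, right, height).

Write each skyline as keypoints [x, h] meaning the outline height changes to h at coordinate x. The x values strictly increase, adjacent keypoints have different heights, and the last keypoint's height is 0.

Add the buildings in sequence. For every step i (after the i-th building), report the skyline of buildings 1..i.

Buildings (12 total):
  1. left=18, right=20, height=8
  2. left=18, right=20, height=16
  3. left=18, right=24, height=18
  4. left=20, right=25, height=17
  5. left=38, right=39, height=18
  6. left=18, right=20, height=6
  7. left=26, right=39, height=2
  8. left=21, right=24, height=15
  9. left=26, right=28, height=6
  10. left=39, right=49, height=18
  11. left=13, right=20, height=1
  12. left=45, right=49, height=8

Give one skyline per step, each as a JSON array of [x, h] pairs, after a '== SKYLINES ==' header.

== SKYLINES ==
[[18,8],[20,0]]
[[18,16],[20,0]]
[[18,18],[24,0]]
[[18,18],[24,17],[25,0]]
[[18,18],[24,17],[25,0],[38,18],[39,0]]
[[18,18],[24,17],[25,0],[38,18],[39,0]]
[[18,18],[24,17],[25,0],[26,2],[38,18],[39,0]]
[[18,18],[24,17],[25,0],[26,2],[38,18],[39,0]]
[[18,18],[24,17],[25,0],[26,6],[28,2],[38,18],[39,0]]
[[18,18],[24,17],[25,0],[26,6],[28,2],[38,18],[49,0]]
[[13,1],[18,18],[24,17],[25,0],[26,6],[28,2],[38,18],[49,0]]
[[13,1],[18,18],[24,17],[25,0],[26,6],[28,2],[38,18],[49,0]]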